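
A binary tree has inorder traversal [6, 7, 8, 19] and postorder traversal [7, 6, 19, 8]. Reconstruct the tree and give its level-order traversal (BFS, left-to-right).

Inorder:   [6, 7, 8, 19]
Postorder: [7, 6, 19, 8]
Algorithm: postorder visits root last, so walk postorder right-to-left;
each value is the root of the current inorder slice — split it at that
value, recurse on the right subtree first, then the left.
Recursive splits:
  root=8; inorder splits into left=[6, 7], right=[19]
  root=19; inorder splits into left=[], right=[]
  root=6; inorder splits into left=[], right=[7]
  root=7; inorder splits into left=[], right=[]
Reconstructed level-order: [8, 6, 19, 7]


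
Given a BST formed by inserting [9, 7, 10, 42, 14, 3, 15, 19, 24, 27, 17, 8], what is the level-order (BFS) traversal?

Tree insertion order: [9, 7, 10, 42, 14, 3, 15, 19, 24, 27, 17, 8]
Tree (level-order array): [9, 7, 10, 3, 8, None, 42, None, None, None, None, 14, None, None, 15, None, 19, 17, 24, None, None, None, 27]
BFS from the root, enqueuing left then right child of each popped node:
  queue [9] -> pop 9, enqueue [7, 10], visited so far: [9]
  queue [7, 10] -> pop 7, enqueue [3, 8], visited so far: [9, 7]
  queue [10, 3, 8] -> pop 10, enqueue [42], visited so far: [9, 7, 10]
  queue [3, 8, 42] -> pop 3, enqueue [none], visited so far: [9, 7, 10, 3]
  queue [8, 42] -> pop 8, enqueue [none], visited so far: [9, 7, 10, 3, 8]
  queue [42] -> pop 42, enqueue [14], visited so far: [9, 7, 10, 3, 8, 42]
  queue [14] -> pop 14, enqueue [15], visited so far: [9, 7, 10, 3, 8, 42, 14]
  queue [15] -> pop 15, enqueue [19], visited so far: [9, 7, 10, 3, 8, 42, 14, 15]
  queue [19] -> pop 19, enqueue [17, 24], visited so far: [9, 7, 10, 3, 8, 42, 14, 15, 19]
  queue [17, 24] -> pop 17, enqueue [none], visited so far: [9, 7, 10, 3, 8, 42, 14, 15, 19, 17]
  queue [24] -> pop 24, enqueue [27], visited so far: [9, 7, 10, 3, 8, 42, 14, 15, 19, 17, 24]
  queue [27] -> pop 27, enqueue [none], visited so far: [9, 7, 10, 3, 8, 42, 14, 15, 19, 17, 24, 27]
Result: [9, 7, 10, 3, 8, 42, 14, 15, 19, 17, 24, 27]


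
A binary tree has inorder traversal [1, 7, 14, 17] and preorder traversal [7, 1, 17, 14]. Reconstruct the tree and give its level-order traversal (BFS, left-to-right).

Inorder:  [1, 7, 14, 17]
Preorder: [7, 1, 17, 14]
Algorithm: preorder visits root first, so consume preorder in order;
for each root, split the current inorder slice at that value into
left-subtree inorder and right-subtree inorder, then recurse.
Recursive splits:
  root=7; inorder splits into left=[1], right=[14, 17]
  root=1; inorder splits into left=[], right=[]
  root=17; inorder splits into left=[14], right=[]
  root=14; inorder splits into left=[], right=[]
Reconstructed level-order: [7, 1, 17, 14]


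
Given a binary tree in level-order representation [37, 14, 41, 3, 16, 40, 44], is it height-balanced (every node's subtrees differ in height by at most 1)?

Tree (level-order array): [37, 14, 41, 3, 16, 40, 44]
Definition: a tree is height-balanced if, at every node, |h(left) - h(right)| <= 1 (empty subtree has height -1).
Bottom-up per-node check:
  node 3: h_left=-1, h_right=-1, diff=0 [OK], height=0
  node 16: h_left=-1, h_right=-1, diff=0 [OK], height=0
  node 14: h_left=0, h_right=0, diff=0 [OK], height=1
  node 40: h_left=-1, h_right=-1, diff=0 [OK], height=0
  node 44: h_left=-1, h_right=-1, diff=0 [OK], height=0
  node 41: h_left=0, h_right=0, diff=0 [OK], height=1
  node 37: h_left=1, h_right=1, diff=0 [OK], height=2
All nodes satisfy the balance condition.
Result: Balanced


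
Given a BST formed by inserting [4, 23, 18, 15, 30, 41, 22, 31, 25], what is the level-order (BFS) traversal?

Tree insertion order: [4, 23, 18, 15, 30, 41, 22, 31, 25]
Tree (level-order array): [4, None, 23, 18, 30, 15, 22, 25, 41, None, None, None, None, None, None, 31]
BFS from the root, enqueuing left then right child of each popped node:
  queue [4] -> pop 4, enqueue [23], visited so far: [4]
  queue [23] -> pop 23, enqueue [18, 30], visited so far: [4, 23]
  queue [18, 30] -> pop 18, enqueue [15, 22], visited so far: [4, 23, 18]
  queue [30, 15, 22] -> pop 30, enqueue [25, 41], visited so far: [4, 23, 18, 30]
  queue [15, 22, 25, 41] -> pop 15, enqueue [none], visited so far: [4, 23, 18, 30, 15]
  queue [22, 25, 41] -> pop 22, enqueue [none], visited so far: [4, 23, 18, 30, 15, 22]
  queue [25, 41] -> pop 25, enqueue [none], visited so far: [4, 23, 18, 30, 15, 22, 25]
  queue [41] -> pop 41, enqueue [31], visited so far: [4, 23, 18, 30, 15, 22, 25, 41]
  queue [31] -> pop 31, enqueue [none], visited so far: [4, 23, 18, 30, 15, 22, 25, 41, 31]
Result: [4, 23, 18, 30, 15, 22, 25, 41, 31]


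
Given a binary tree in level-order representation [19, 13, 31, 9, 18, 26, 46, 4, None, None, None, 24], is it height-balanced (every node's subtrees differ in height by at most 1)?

Tree (level-order array): [19, 13, 31, 9, 18, 26, 46, 4, None, None, None, 24]
Definition: a tree is height-balanced if, at every node, |h(left) - h(right)| <= 1 (empty subtree has height -1).
Bottom-up per-node check:
  node 4: h_left=-1, h_right=-1, diff=0 [OK], height=0
  node 9: h_left=0, h_right=-1, diff=1 [OK], height=1
  node 18: h_left=-1, h_right=-1, diff=0 [OK], height=0
  node 13: h_left=1, h_right=0, diff=1 [OK], height=2
  node 24: h_left=-1, h_right=-1, diff=0 [OK], height=0
  node 26: h_left=0, h_right=-1, diff=1 [OK], height=1
  node 46: h_left=-1, h_right=-1, diff=0 [OK], height=0
  node 31: h_left=1, h_right=0, diff=1 [OK], height=2
  node 19: h_left=2, h_right=2, diff=0 [OK], height=3
All nodes satisfy the balance condition.
Result: Balanced


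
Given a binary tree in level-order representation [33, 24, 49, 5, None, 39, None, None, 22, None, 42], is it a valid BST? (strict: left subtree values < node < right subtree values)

Level-order array: [33, 24, 49, 5, None, 39, None, None, 22, None, 42]
Validate using subtree bounds (lo, hi): at each node, require lo < value < hi,
then recurse left with hi=value and right with lo=value.
Preorder trace (stopping at first violation):
  at node 33 with bounds (-inf, +inf): OK
  at node 24 with bounds (-inf, 33): OK
  at node 5 with bounds (-inf, 24): OK
  at node 22 with bounds (5, 24): OK
  at node 49 with bounds (33, +inf): OK
  at node 39 with bounds (33, 49): OK
  at node 42 with bounds (39, 49): OK
No violation found at any node.
Result: Valid BST


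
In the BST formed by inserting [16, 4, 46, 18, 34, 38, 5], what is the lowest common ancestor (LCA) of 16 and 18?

Tree insertion order: [16, 4, 46, 18, 34, 38, 5]
Tree (level-order array): [16, 4, 46, None, 5, 18, None, None, None, None, 34, None, 38]
In a BST, the LCA of p=16, q=18 is the first node v on the
root-to-leaf path with p <= v <= q (go left if both < v, right if both > v).
Walk from root:
  at 16: 16 <= 16 <= 18, this is the LCA
LCA = 16


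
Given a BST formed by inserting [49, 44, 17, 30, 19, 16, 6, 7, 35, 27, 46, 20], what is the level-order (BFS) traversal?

Tree insertion order: [49, 44, 17, 30, 19, 16, 6, 7, 35, 27, 46, 20]
Tree (level-order array): [49, 44, None, 17, 46, 16, 30, None, None, 6, None, 19, 35, None, 7, None, 27, None, None, None, None, 20]
BFS from the root, enqueuing left then right child of each popped node:
  queue [49] -> pop 49, enqueue [44], visited so far: [49]
  queue [44] -> pop 44, enqueue [17, 46], visited so far: [49, 44]
  queue [17, 46] -> pop 17, enqueue [16, 30], visited so far: [49, 44, 17]
  queue [46, 16, 30] -> pop 46, enqueue [none], visited so far: [49, 44, 17, 46]
  queue [16, 30] -> pop 16, enqueue [6], visited so far: [49, 44, 17, 46, 16]
  queue [30, 6] -> pop 30, enqueue [19, 35], visited so far: [49, 44, 17, 46, 16, 30]
  queue [6, 19, 35] -> pop 6, enqueue [7], visited so far: [49, 44, 17, 46, 16, 30, 6]
  queue [19, 35, 7] -> pop 19, enqueue [27], visited so far: [49, 44, 17, 46, 16, 30, 6, 19]
  queue [35, 7, 27] -> pop 35, enqueue [none], visited so far: [49, 44, 17, 46, 16, 30, 6, 19, 35]
  queue [7, 27] -> pop 7, enqueue [none], visited so far: [49, 44, 17, 46, 16, 30, 6, 19, 35, 7]
  queue [27] -> pop 27, enqueue [20], visited so far: [49, 44, 17, 46, 16, 30, 6, 19, 35, 7, 27]
  queue [20] -> pop 20, enqueue [none], visited so far: [49, 44, 17, 46, 16, 30, 6, 19, 35, 7, 27, 20]
Result: [49, 44, 17, 46, 16, 30, 6, 19, 35, 7, 27, 20]


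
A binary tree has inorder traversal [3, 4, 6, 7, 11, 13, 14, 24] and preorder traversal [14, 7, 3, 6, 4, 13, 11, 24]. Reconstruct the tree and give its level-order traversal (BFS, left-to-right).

Inorder:  [3, 4, 6, 7, 11, 13, 14, 24]
Preorder: [14, 7, 3, 6, 4, 13, 11, 24]
Algorithm: preorder visits root first, so consume preorder in order;
for each root, split the current inorder slice at that value into
left-subtree inorder and right-subtree inorder, then recurse.
Recursive splits:
  root=14; inorder splits into left=[3, 4, 6, 7, 11, 13], right=[24]
  root=7; inorder splits into left=[3, 4, 6], right=[11, 13]
  root=3; inorder splits into left=[], right=[4, 6]
  root=6; inorder splits into left=[4], right=[]
  root=4; inorder splits into left=[], right=[]
  root=13; inorder splits into left=[11], right=[]
  root=11; inorder splits into left=[], right=[]
  root=24; inorder splits into left=[], right=[]
Reconstructed level-order: [14, 7, 24, 3, 13, 6, 11, 4]


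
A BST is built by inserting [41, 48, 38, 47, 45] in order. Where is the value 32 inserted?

Starting tree (level order): [41, 38, 48, None, None, 47, None, 45]
Insertion path: 41 -> 38
Result: insert 32 as left child of 38
Final tree (level order): [41, 38, 48, 32, None, 47, None, None, None, 45]


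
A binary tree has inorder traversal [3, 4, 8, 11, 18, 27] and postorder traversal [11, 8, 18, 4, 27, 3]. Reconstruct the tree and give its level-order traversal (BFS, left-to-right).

Inorder:   [3, 4, 8, 11, 18, 27]
Postorder: [11, 8, 18, 4, 27, 3]
Algorithm: postorder visits root last, so walk postorder right-to-left;
each value is the root of the current inorder slice — split it at that
value, recurse on the right subtree first, then the left.
Recursive splits:
  root=3; inorder splits into left=[], right=[4, 8, 11, 18, 27]
  root=27; inorder splits into left=[4, 8, 11, 18], right=[]
  root=4; inorder splits into left=[], right=[8, 11, 18]
  root=18; inorder splits into left=[8, 11], right=[]
  root=8; inorder splits into left=[], right=[11]
  root=11; inorder splits into left=[], right=[]
Reconstructed level-order: [3, 27, 4, 18, 8, 11]


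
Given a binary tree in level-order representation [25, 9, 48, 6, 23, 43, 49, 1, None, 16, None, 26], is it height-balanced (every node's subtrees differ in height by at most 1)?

Tree (level-order array): [25, 9, 48, 6, 23, 43, 49, 1, None, 16, None, 26]
Definition: a tree is height-balanced if, at every node, |h(left) - h(right)| <= 1 (empty subtree has height -1).
Bottom-up per-node check:
  node 1: h_left=-1, h_right=-1, diff=0 [OK], height=0
  node 6: h_left=0, h_right=-1, diff=1 [OK], height=1
  node 16: h_left=-1, h_right=-1, diff=0 [OK], height=0
  node 23: h_left=0, h_right=-1, diff=1 [OK], height=1
  node 9: h_left=1, h_right=1, diff=0 [OK], height=2
  node 26: h_left=-1, h_right=-1, diff=0 [OK], height=0
  node 43: h_left=0, h_right=-1, diff=1 [OK], height=1
  node 49: h_left=-1, h_right=-1, diff=0 [OK], height=0
  node 48: h_left=1, h_right=0, diff=1 [OK], height=2
  node 25: h_left=2, h_right=2, diff=0 [OK], height=3
All nodes satisfy the balance condition.
Result: Balanced


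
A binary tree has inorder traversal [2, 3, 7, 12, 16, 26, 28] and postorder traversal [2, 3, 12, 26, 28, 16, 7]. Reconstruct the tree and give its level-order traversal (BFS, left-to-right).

Inorder:   [2, 3, 7, 12, 16, 26, 28]
Postorder: [2, 3, 12, 26, 28, 16, 7]
Algorithm: postorder visits root last, so walk postorder right-to-left;
each value is the root of the current inorder slice — split it at that
value, recurse on the right subtree first, then the left.
Recursive splits:
  root=7; inorder splits into left=[2, 3], right=[12, 16, 26, 28]
  root=16; inorder splits into left=[12], right=[26, 28]
  root=28; inorder splits into left=[26], right=[]
  root=26; inorder splits into left=[], right=[]
  root=12; inorder splits into left=[], right=[]
  root=3; inorder splits into left=[2], right=[]
  root=2; inorder splits into left=[], right=[]
Reconstructed level-order: [7, 3, 16, 2, 12, 28, 26]


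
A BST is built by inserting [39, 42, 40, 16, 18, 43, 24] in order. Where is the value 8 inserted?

Starting tree (level order): [39, 16, 42, None, 18, 40, 43, None, 24]
Insertion path: 39 -> 16
Result: insert 8 as left child of 16
Final tree (level order): [39, 16, 42, 8, 18, 40, 43, None, None, None, 24]


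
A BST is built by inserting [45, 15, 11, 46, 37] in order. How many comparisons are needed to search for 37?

Search path for 37: 45 -> 15 -> 37
Found: True
Comparisons: 3


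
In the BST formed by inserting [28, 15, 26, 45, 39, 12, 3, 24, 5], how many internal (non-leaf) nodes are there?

Tree built from: [28, 15, 26, 45, 39, 12, 3, 24, 5]
Tree (level-order array): [28, 15, 45, 12, 26, 39, None, 3, None, 24, None, None, None, None, 5]
Rule: An internal node has at least one child.
Per-node child counts:
  node 28: 2 child(ren)
  node 15: 2 child(ren)
  node 12: 1 child(ren)
  node 3: 1 child(ren)
  node 5: 0 child(ren)
  node 26: 1 child(ren)
  node 24: 0 child(ren)
  node 45: 1 child(ren)
  node 39: 0 child(ren)
Matching nodes: [28, 15, 12, 3, 26, 45]
Count of internal (non-leaf) nodes: 6


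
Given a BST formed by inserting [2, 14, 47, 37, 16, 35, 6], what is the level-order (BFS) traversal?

Tree insertion order: [2, 14, 47, 37, 16, 35, 6]
Tree (level-order array): [2, None, 14, 6, 47, None, None, 37, None, 16, None, None, 35]
BFS from the root, enqueuing left then right child of each popped node:
  queue [2] -> pop 2, enqueue [14], visited so far: [2]
  queue [14] -> pop 14, enqueue [6, 47], visited so far: [2, 14]
  queue [6, 47] -> pop 6, enqueue [none], visited so far: [2, 14, 6]
  queue [47] -> pop 47, enqueue [37], visited so far: [2, 14, 6, 47]
  queue [37] -> pop 37, enqueue [16], visited so far: [2, 14, 6, 47, 37]
  queue [16] -> pop 16, enqueue [35], visited so far: [2, 14, 6, 47, 37, 16]
  queue [35] -> pop 35, enqueue [none], visited so far: [2, 14, 6, 47, 37, 16, 35]
Result: [2, 14, 6, 47, 37, 16, 35]


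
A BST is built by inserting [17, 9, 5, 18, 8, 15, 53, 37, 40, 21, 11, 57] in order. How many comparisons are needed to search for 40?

Search path for 40: 17 -> 18 -> 53 -> 37 -> 40
Found: True
Comparisons: 5


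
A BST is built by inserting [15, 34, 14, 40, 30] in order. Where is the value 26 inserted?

Starting tree (level order): [15, 14, 34, None, None, 30, 40]
Insertion path: 15 -> 34 -> 30
Result: insert 26 as left child of 30
Final tree (level order): [15, 14, 34, None, None, 30, 40, 26]


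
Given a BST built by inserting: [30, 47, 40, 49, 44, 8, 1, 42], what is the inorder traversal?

Tree insertion order: [30, 47, 40, 49, 44, 8, 1, 42]
Tree (level-order array): [30, 8, 47, 1, None, 40, 49, None, None, None, 44, None, None, 42]
Inorder traversal: [1, 8, 30, 40, 42, 44, 47, 49]


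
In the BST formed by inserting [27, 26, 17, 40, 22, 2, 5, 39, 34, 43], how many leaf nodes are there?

Tree built from: [27, 26, 17, 40, 22, 2, 5, 39, 34, 43]
Tree (level-order array): [27, 26, 40, 17, None, 39, 43, 2, 22, 34, None, None, None, None, 5]
Rule: A leaf has 0 children.
Per-node child counts:
  node 27: 2 child(ren)
  node 26: 1 child(ren)
  node 17: 2 child(ren)
  node 2: 1 child(ren)
  node 5: 0 child(ren)
  node 22: 0 child(ren)
  node 40: 2 child(ren)
  node 39: 1 child(ren)
  node 34: 0 child(ren)
  node 43: 0 child(ren)
Matching nodes: [5, 22, 34, 43]
Count of leaf nodes: 4


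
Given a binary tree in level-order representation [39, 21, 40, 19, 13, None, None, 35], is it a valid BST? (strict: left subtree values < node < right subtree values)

Level-order array: [39, 21, 40, 19, 13, None, None, 35]
Validate using subtree bounds (lo, hi): at each node, require lo < value < hi,
then recurse left with hi=value and right with lo=value.
Preorder trace (stopping at first violation):
  at node 39 with bounds (-inf, +inf): OK
  at node 21 with bounds (-inf, 39): OK
  at node 19 with bounds (-inf, 21): OK
  at node 35 with bounds (-inf, 19): VIOLATION
Node 35 violates its bound: not (-inf < 35 < 19).
Result: Not a valid BST


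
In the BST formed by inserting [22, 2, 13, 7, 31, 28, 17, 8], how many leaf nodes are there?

Tree built from: [22, 2, 13, 7, 31, 28, 17, 8]
Tree (level-order array): [22, 2, 31, None, 13, 28, None, 7, 17, None, None, None, 8]
Rule: A leaf has 0 children.
Per-node child counts:
  node 22: 2 child(ren)
  node 2: 1 child(ren)
  node 13: 2 child(ren)
  node 7: 1 child(ren)
  node 8: 0 child(ren)
  node 17: 0 child(ren)
  node 31: 1 child(ren)
  node 28: 0 child(ren)
Matching nodes: [8, 17, 28]
Count of leaf nodes: 3


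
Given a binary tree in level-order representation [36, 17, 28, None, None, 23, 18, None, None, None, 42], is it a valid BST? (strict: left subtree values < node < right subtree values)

Level-order array: [36, 17, 28, None, None, 23, 18, None, None, None, 42]
Validate using subtree bounds (lo, hi): at each node, require lo < value < hi,
then recurse left with hi=value and right with lo=value.
Preorder trace (stopping at first violation):
  at node 36 with bounds (-inf, +inf): OK
  at node 17 with bounds (-inf, 36): OK
  at node 28 with bounds (36, +inf): VIOLATION
Node 28 violates its bound: not (36 < 28 < +inf).
Result: Not a valid BST


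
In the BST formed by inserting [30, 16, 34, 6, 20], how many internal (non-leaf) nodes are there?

Tree built from: [30, 16, 34, 6, 20]
Tree (level-order array): [30, 16, 34, 6, 20]
Rule: An internal node has at least one child.
Per-node child counts:
  node 30: 2 child(ren)
  node 16: 2 child(ren)
  node 6: 0 child(ren)
  node 20: 0 child(ren)
  node 34: 0 child(ren)
Matching nodes: [30, 16]
Count of internal (non-leaf) nodes: 2


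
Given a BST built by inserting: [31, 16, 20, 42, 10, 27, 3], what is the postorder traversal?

Tree insertion order: [31, 16, 20, 42, 10, 27, 3]
Tree (level-order array): [31, 16, 42, 10, 20, None, None, 3, None, None, 27]
Postorder traversal: [3, 10, 27, 20, 16, 42, 31]


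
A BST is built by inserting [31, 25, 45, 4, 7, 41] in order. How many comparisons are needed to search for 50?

Search path for 50: 31 -> 45
Found: False
Comparisons: 2


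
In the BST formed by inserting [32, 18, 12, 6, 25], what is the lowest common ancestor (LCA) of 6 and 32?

Tree insertion order: [32, 18, 12, 6, 25]
Tree (level-order array): [32, 18, None, 12, 25, 6]
In a BST, the LCA of p=6, q=32 is the first node v on the
root-to-leaf path with p <= v <= q (go left if both < v, right if both > v).
Walk from root:
  at 32: 6 <= 32 <= 32, this is the LCA
LCA = 32


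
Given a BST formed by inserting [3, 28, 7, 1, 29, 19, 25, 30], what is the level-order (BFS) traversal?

Tree insertion order: [3, 28, 7, 1, 29, 19, 25, 30]
Tree (level-order array): [3, 1, 28, None, None, 7, 29, None, 19, None, 30, None, 25]
BFS from the root, enqueuing left then right child of each popped node:
  queue [3] -> pop 3, enqueue [1, 28], visited so far: [3]
  queue [1, 28] -> pop 1, enqueue [none], visited so far: [3, 1]
  queue [28] -> pop 28, enqueue [7, 29], visited so far: [3, 1, 28]
  queue [7, 29] -> pop 7, enqueue [19], visited so far: [3, 1, 28, 7]
  queue [29, 19] -> pop 29, enqueue [30], visited so far: [3, 1, 28, 7, 29]
  queue [19, 30] -> pop 19, enqueue [25], visited so far: [3, 1, 28, 7, 29, 19]
  queue [30, 25] -> pop 30, enqueue [none], visited so far: [3, 1, 28, 7, 29, 19, 30]
  queue [25] -> pop 25, enqueue [none], visited so far: [3, 1, 28, 7, 29, 19, 30, 25]
Result: [3, 1, 28, 7, 29, 19, 30, 25]


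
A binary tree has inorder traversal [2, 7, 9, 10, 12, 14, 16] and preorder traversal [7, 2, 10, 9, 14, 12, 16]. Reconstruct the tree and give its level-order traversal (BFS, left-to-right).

Inorder:  [2, 7, 9, 10, 12, 14, 16]
Preorder: [7, 2, 10, 9, 14, 12, 16]
Algorithm: preorder visits root first, so consume preorder in order;
for each root, split the current inorder slice at that value into
left-subtree inorder and right-subtree inorder, then recurse.
Recursive splits:
  root=7; inorder splits into left=[2], right=[9, 10, 12, 14, 16]
  root=2; inorder splits into left=[], right=[]
  root=10; inorder splits into left=[9], right=[12, 14, 16]
  root=9; inorder splits into left=[], right=[]
  root=14; inorder splits into left=[12], right=[16]
  root=12; inorder splits into left=[], right=[]
  root=16; inorder splits into left=[], right=[]
Reconstructed level-order: [7, 2, 10, 9, 14, 12, 16]


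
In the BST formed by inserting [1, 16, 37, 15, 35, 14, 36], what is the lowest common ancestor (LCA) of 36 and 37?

Tree insertion order: [1, 16, 37, 15, 35, 14, 36]
Tree (level-order array): [1, None, 16, 15, 37, 14, None, 35, None, None, None, None, 36]
In a BST, the LCA of p=36, q=37 is the first node v on the
root-to-leaf path with p <= v <= q (go left if both < v, right if both > v).
Walk from root:
  at 1: both 36 and 37 > 1, go right
  at 16: both 36 and 37 > 16, go right
  at 37: 36 <= 37 <= 37, this is the LCA
LCA = 37


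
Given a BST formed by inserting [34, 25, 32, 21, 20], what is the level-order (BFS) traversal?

Tree insertion order: [34, 25, 32, 21, 20]
Tree (level-order array): [34, 25, None, 21, 32, 20]
BFS from the root, enqueuing left then right child of each popped node:
  queue [34] -> pop 34, enqueue [25], visited so far: [34]
  queue [25] -> pop 25, enqueue [21, 32], visited so far: [34, 25]
  queue [21, 32] -> pop 21, enqueue [20], visited so far: [34, 25, 21]
  queue [32, 20] -> pop 32, enqueue [none], visited so far: [34, 25, 21, 32]
  queue [20] -> pop 20, enqueue [none], visited so far: [34, 25, 21, 32, 20]
Result: [34, 25, 21, 32, 20]


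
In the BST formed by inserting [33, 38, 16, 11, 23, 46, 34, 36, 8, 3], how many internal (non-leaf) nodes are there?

Tree built from: [33, 38, 16, 11, 23, 46, 34, 36, 8, 3]
Tree (level-order array): [33, 16, 38, 11, 23, 34, 46, 8, None, None, None, None, 36, None, None, 3]
Rule: An internal node has at least one child.
Per-node child counts:
  node 33: 2 child(ren)
  node 16: 2 child(ren)
  node 11: 1 child(ren)
  node 8: 1 child(ren)
  node 3: 0 child(ren)
  node 23: 0 child(ren)
  node 38: 2 child(ren)
  node 34: 1 child(ren)
  node 36: 0 child(ren)
  node 46: 0 child(ren)
Matching nodes: [33, 16, 11, 8, 38, 34]
Count of internal (non-leaf) nodes: 6


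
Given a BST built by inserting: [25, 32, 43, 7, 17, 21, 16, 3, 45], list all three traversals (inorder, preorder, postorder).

Tree insertion order: [25, 32, 43, 7, 17, 21, 16, 3, 45]
Tree (level-order array): [25, 7, 32, 3, 17, None, 43, None, None, 16, 21, None, 45]
Inorder (L, root, R): [3, 7, 16, 17, 21, 25, 32, 43, 45]
Preorder (root, L, R): [25, 7, 3, 17, 16, 21, 32, 43, 45]
Postorder (L, R, root): [3, 16, 21, 17, 7, 45, 43, 32, 25]


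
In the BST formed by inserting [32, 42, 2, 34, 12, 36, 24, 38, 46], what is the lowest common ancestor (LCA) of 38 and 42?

Tree insertion order: [32, 42, 2, 34, 12, 36, 24, 38, 46]
Tree (level-order array): [32, 2, 42, None, 12, 34, 46, None, 24, None, 36, None, None, None, None, None, 38]
In a BST, the LCA of p=38, q=42 is the first node v on the
root-to-leaf path with p <= v <= q (go left if both < v, right if both > v).
Walk from root:
  at 32: both 38 and 42 > 32, go right
  at 42: 38 <= 42 <= 42, this is the LCA
LCA = 42


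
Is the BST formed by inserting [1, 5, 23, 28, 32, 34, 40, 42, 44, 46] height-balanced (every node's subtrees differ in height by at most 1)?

Tree (level-order array): [1, None, 5, None, 23, None, 28, None, 32, None, 34, None, 40, None, 42, None, 44, None, 46]
Definition: a tree is height-balanced if, at every node, |h(left) - h(right)| <= 1 (empty subtree has height -1).
Bottom-up per-node check:
  node 46: h_left=-1, h_right=-1, diff=0 [OK], height=0
  node 44: h_left=-1, h_right=0, diff=1 [OK], height=1
  node 42: h_left=-1, h_right=1, diff=2 [FAIL (|-1-1|=2 > 1)], height=2
  node 40: h_left=-1, h_right=2, diff=3 [FAIL (|-1-2|=3 > 1)], height=3
  node 34: h_left=-1, h_right=3, diff=4 [FAIL (|-1-3|=4 > 1)], height=4
  node 32: h_left=-1, h_right=4, diff=5 [FAIL (|-1-4|=5 > 1)], height=5
  node 28: h_left=-1, h_right=5, diff=6 [FAIL (|-1-5|=6 > 1)], height=6
  node 23: h_left=-1, h_right=6, diff=7 [FAIL (|-1-6|=7 > 1)], height=7
  node 5: h_left=-1, h_right=7, diff=8 [FAIL (|-1-7|=8 > 1)], height=8
  node 1: h_left=-1, h_right=8, diff=9 [FAIL (|-1-8|=9 > 1)], height=9
Node 42 violates the condition: |-1 - 1| = 2 > 1.
Result: Not balanced


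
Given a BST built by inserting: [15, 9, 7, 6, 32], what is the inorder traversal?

Tree insertion order: [15, 9, 7, 6, 32]
Tree (level-order array): [15, 9, 32, 7, None, None, None, 6]
Inorder traversal: [6, 7, 9, 15, 32]


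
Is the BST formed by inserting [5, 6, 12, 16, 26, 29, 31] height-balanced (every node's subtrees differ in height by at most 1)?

Tree (level-order array): [5, None, 6, None, 12, None, 16, None, 26, None, 29, None, 31]
Definition: a tree is height-balanced if, at every node, |h(left) - h(right)| <= 1 (empty subtree has height -1).
Bottom-up per-node check:
  node 31: h_left=-1, h_right=-1, diff=0 [OK], height=0
  node 29: h_left=-1, h_right=0, diff=1 [OK], height=1
  node 26: h_left=-1, h_right=1, diff=2 [FAIL (|-1-1|=2 > 1)], height=2
  node 16: h_left=-1, h_right=2, diff=3 [FAIL (|-1-2|=3 > 1)], height=3
  node 12: h_left=-1, h_right=3, diff=4 [FAIL (|-1-3|=4 > 1)], height=4
  node 6: h_left=-1, h_right=4, diff=5 [FAIL (|-1-4|=5 > 1)], height=5
  node 5: h_left=-1, h_right=5, diff=6 [FAIL (|-1-5|=6 > 1)], height=6
Node 26 violates the condition: |-1 - 1| = 2 > 1.
Result: Not balanced


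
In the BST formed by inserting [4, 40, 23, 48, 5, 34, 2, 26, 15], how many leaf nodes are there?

Tree built from: [4, 40, 23, 48, 5, 34, 2, 26, 15]
Tree (level-order array): [4, 2, 40, None, None, 23, 48, 5, 34, None, None, None, 15, 26]
Rule: A leaf has 0 children.
Per-node child counts:
  node 4: 2 child(ren)
  node 2: 0 child(ren)
  node 40: 2 child(ren)
  node 23: 2 child(ren)
  node 5: 1 child(ren)
  node 15: 0 child(ren)
  node 34: 1 child(ren)
  node 26: 0 child(ren)
  node 48: 0 child(ren)
Matching nodes: [2, 15, 26, 48]
Count of leaf nodes: 4


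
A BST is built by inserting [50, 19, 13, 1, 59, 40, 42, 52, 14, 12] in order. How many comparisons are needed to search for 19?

Search path for 19: 50 -> 19
Found: True
Comparisons: 2


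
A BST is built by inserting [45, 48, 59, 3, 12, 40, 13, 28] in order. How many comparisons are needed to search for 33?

Search path for 33: 45 -> 3 -> 12 -> 40 -> 13 -> 28
Found: False
Comparisons: 6


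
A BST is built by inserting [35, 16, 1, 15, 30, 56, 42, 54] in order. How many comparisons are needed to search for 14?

Search path for 14: 35 -> 16 -> 1 -> 15
Found: False
Comparisons: 4


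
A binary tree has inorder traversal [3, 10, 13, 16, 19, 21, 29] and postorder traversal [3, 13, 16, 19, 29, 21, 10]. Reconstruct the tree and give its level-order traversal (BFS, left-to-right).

Inorder:   [3, 10, 13, 16, 19, 21, 29]
Postorder: [3, 13, 16, 19, 29, 21, 10]
Algorithm: postorder visits root last, so walk postorder right-to-left;
each value is the root of the current inorder slice — split it at that
value, recurse on the right subtree first, then the left.
Recursive splits:
  root=10; inorder splits into left=[3], right=[13, 16, 19, 21, 29]
  root=21; inorder splits into left=[13, 16, 19], right=[29]
  root=29; inorder splits into left=[], right=[]
  root=19; inorder splits into left=[13, 16], right=[]
  root=16; inorder splits into left=[13], right=[]
  root=13; inorder splits into left=[], right=[]
  root=3; inorder splits into left=[], right=[]
Reconstructed level-order: [10, 3, 21, 19, 29, 16, 13]


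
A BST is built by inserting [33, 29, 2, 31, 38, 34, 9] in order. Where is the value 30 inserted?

Starting tree (level order): [33, 29, 38, 2, 31, 34, None, None, 9]
Insertion path: 33 -> 29 -> 31
Result: insert 30 as left child of 31
Final tree (level order): [33, 29, 38, 2, 31, 34, None, None, 9, 30]


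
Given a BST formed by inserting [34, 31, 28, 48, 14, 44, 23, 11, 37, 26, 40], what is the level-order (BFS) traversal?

Tree insertion order: [34, 31, 28, 48, 14, 44, 23, 11, 37, 26, 40]
Tree (level-order array): [34, 31, 48, 28, None, 44, None, 14, None, 37, None, 11, 23, None, 40, None, None, None, 26]
BFS from the root, enqueuing left then right child of each popped node:
  queue [34] -> pop 34, enqueue [31, 48], visited so far: [34]
  queue [31, 48] -> pop 31, enqueue [28], visited so far: [34, 31]
  queue [48, 28] -> pop 48, enqueue [44], visited so far: [34, 31, 48]
  queue [28, 44] -> pop 28, enqueue [14], visited so far: [34, 31, 48, 28]
  queue [44, 14] -> pop 44, enqueue [37], visited so far: [34, 31, 48, 28, 44]
  queue [14, 37] -> pop 14, enqueue [11, 23], visited so far: [34, 31, 48, 28, 44, 14]
  queue [37, 11, 23] -> pop 37, enqueue [40], visited so far: [34, 31, 48, 28, 44, 14, 37]
  queue [11, 23, 40] -> pop 11, enqueue [none], visited so far: [34, 31, 48, 28, 44, 14, 37, 11]
  queue [23, 40] -> pop 23, enqueue [26], visited so far: [34, 31, 48, 28, 44, 14, 37, 11, 23]
  queue [40, 26] -> pop 40, enqueue [none], visited so far: [34, 31, 48, 28, 44, 14, 37, 11, 23, 40]
  queue [26] -> pop 26, enqueue [none], visited so far: [34, 31, 48, 28, 44, 14, 37, 11, 23, 40, 26]
Result: [34, 31, 48, 28, 44, 14, 37, 11, 23, 40, 26]


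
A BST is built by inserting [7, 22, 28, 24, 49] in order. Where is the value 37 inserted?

Starting tree (level order): [7, None, 22, None, 28, 24, 49]
Insertion path: 7 -> 22 -> 28 -> 49
Result: insert 37 as left child of 49
Final tree (level order): [7, None, 22, None, 28, 24, 49, None, None, 37]


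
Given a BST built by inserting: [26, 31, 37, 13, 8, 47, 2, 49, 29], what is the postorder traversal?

Tree insertion order: [26, 31, 37, 13, 8, 47, 2, 49, 29]
Tree (level-order array): [26, 13, 31, 8, None, 29, 37, 2, None, None, None, None, 47, None, None, None, 49]
Postorder traversal: [2, 8, 13, 29, 49, 47, 37, 31, 26]


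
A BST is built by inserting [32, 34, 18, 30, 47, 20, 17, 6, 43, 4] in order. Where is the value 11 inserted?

Starting tree (level order): [32, 18, 34, 17, 30, None, 47, 6, None, 20, None, 43, None, 4]
Insertion path: 32 -> 18 -> 17 -> 6
Result: insert 11 as right child of 6
Final tree (level order): [32, 18, 34, 17, 30, None, 47, 6, None, 20, None, 43, None, 4, 11]


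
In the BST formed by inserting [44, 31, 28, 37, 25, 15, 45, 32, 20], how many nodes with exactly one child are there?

Tree built from: [44, 31, 28, 37, 25, 15, 45, 32, 20]
Tree (level-order array): [44, 31, 45, 28, 37, None, None, 25, None, 32, None, 15, None, None, None, None, 20]
Rule: These are nodes with exactly 1 non-null child.
Per-node child counts:
  node 44: 2 child(ren)
  node 31: 2 child(ren)
  node 28: 1 child(ren)
  node 25: 1 child(ren)
  node 15: 1 child(ren)
  node 20: 0 child(ren)
  node 37: 1 child(ren)
  node 32: 0 child(ren)
  node 45: 0 child(ren)
Matching nodes: [28, 25, 15, 37]
Count of nodes with exactly one child: 4


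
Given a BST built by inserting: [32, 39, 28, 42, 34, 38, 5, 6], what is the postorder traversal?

Tree insertion order: [32, 39, 28, 42, 34, 38, 5, 6]
Tree (level-order array): [32, 28, 39, 5, None, 34, 42, None, 6, None, 38]
Postorder traversal: [6, 5, 28, 38, 34, 42, 39, 32]


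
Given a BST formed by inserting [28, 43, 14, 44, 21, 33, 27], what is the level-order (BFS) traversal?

Tree insertion order: [28, 43, 14, 44, 21, 33, 27]
Tree (level-order array): [28, 14, 43, None, 21, 33, 44, None, 27]
BFS from the root, enqueuing left then right child of each popped node:
  queue [28] -> pop 28, enqueue [14, 43], visited so far: [28]
  queue [14, 43] -> pop 14, enqueue [21], visited so far: [28, 14]
  queue [43, 21] -> pop 43, enqueue [33, 44], visited so far: [28, 14, 43]
  queue [21, 33, 44] -> pop 21, enqueue [27], visited so far: [28, 14, 43, 21]
  queue [33, 44, 27] -> pop 33, enqueue [none], visited so far: [28, 14, 43, 21, 33]
  queue [44, 27] -> pop 44, enqueue [none], visited so far: [28, 14, 43, 21, 33, 44]
  queue [27] -> pop 27, enqueue [none], visited so far: [28, 14, 43, 21, 33, 44, 27]
Result: [28, 14, 43, 21, 33, 44, 27]


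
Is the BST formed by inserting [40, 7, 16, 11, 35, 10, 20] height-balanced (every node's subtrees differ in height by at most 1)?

Tree (level-order array): [40, 7, None, None, 16, 11, 35, 10, None, 20]
Definition: a tree is height-balanced if, at every node, |h(left) - h(right)| <= 1 (empty subtree has height -1).
Bottom-up per-node check:
  node 10: h_left=-1, h_right=-1, diff=0 [OK], height=0
  node 11: h_left=0, h_right=-1, diff=1 [OK], height=1
  node 20: h_left=-1, h_right=-1, diff=0 [OK], height=0
  node 35: h_left=0, h_right=-1, diff=1 [OK], height=1
  node 16: h_left=1, h_right=1, diff=0 [OK], height=2
  node 7: h_left=-1, h_right=2, diff=3 [FAIL (|-1-2|=3 > 1)], height=3
  node 40: h_left=3, h_right=-1, diff=4 [FAIL (|3--1|=4 > 1)], height=4
Node 7 violates the condition: |-1 - 2| = 3 > 1.
Result: Not balanced


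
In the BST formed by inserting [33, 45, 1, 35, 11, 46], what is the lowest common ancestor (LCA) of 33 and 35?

Tree insertion order: [33, 45, 1, 35, 11, 46]
Tree (level-order array): [33, 1, 45, None, 11, 35, 46]
In a BST, the LCA of p=33, q=35 is the first node v on the
root-to-leaf path with p <= v <= q (go left if both < v, right if both > v).
Walk from root:
  at 33: 33 <= 33 <= 35, this is the LCA
LCA = 33


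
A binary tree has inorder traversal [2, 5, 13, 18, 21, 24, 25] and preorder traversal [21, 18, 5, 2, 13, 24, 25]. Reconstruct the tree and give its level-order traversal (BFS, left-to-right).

Inorder:  [2, 5, 13, 18, 21, 24, 25]
Preorder: [21, 18, 5, 2, 13, 24, 25]
Algorithm: preorder visits root first, so consume preorder in order;
for each root, split the current inorder slice at that value into
left-subtree inorder and right-subtree inorder, then recurse.
Recursive splits:
  root=21; inorder splits into left=[2, 5, 13, 18], right=[24, 25]
  root=18; inorder splits into left=[2, 5, 13], right=[]
  root=5; inorder splits into left=[2], right=[13]
  root=2; inorder splits into left=[], right=[]
  root=13; inorder splits into left=[], right=[]
  root=24; inorder splits into left=[], right=[25]
  root=25; inorder splits into left=[], right=[]
Reconstructed level-order: [21, 18, 24, 5, 25, 2, 13]


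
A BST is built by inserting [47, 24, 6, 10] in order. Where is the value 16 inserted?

Starting tree (level order): [47, 24, None, 6, None, None, 10]
Insertion path: 47 -> 24 -> 6 -> 10
Result: insert 16 as right child of 10
Final tree (level order): [47, 24, None, 6, None, None, 10, None, 16]


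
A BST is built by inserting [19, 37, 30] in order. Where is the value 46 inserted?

Starting tree (level order): [19, None, 37, 30]
Insertion path: 19 -> 37
Result: insert 46 as right child of 37
Final tree (level order): [19, None, 37, 30, 46]


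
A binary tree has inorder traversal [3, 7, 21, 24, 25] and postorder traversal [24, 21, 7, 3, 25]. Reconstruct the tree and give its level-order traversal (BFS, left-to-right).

Inorder:   [3, 7, 21, 24, 25]
Postorder: [24, 21, 7, 3, 25]
Algorithm: postorder visits root last, so walk postorder right-to-left;
each value is the root of the current inorder slice — split it at that
value, recurse on the right subtree first, then the left.
Recursive splits:
  root=25; inorder splits into left=[3, 7, 21, 24], right=[]
  root=3; inorder splits into left=[], right=[7, 21, 24]
  root=7; inorder splits into left=[], right=[21, 24]
  root=21; inorder splits into left=[], right=[24]
  root=24; inorder splits into left=[], right=[]
Reconstructed level-order: [25, 3, 7, 21, 24]


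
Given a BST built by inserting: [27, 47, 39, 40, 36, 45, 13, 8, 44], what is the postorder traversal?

Tree insertion order: [27, 47, 39, 40, 36, 45, 13, 8, 44]
Tree (level-order array): [27, 13, 47, 8, None, 39, None, None, None, 36, 40, None, None, None, 45, 44]
Postorder traversal: [8, 13, 36, 44, 45, 40, 39, 47, 27]


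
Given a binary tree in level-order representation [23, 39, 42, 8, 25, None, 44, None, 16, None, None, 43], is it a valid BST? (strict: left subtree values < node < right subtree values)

Level-order array: [23, 39, 42, 8, 25, None, 44, None, 16, None, None, 43]
Validate using subtree bounds (lo, hi): at each node, require lo < value < hi,
then recurse left with hi=value and right with lo=value.
Preorder trace (stopping at first violation):
  at node 23 with bounds (-inf, +inf): OK
  at node 39 with bounds (-inf, 23): VIOLATION
Node 39 violates its bound: not (-inf < 39 < 23).
Result: Not a valid BST


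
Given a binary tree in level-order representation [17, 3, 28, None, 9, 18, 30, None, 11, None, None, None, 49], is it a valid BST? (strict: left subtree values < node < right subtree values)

Level-order array: [17, 3, 28, None, 9, 18, 30, None, 11, None, None, None, 49]
Validate using subtree bounds (lo, hi): at each node, require lo < value < hi,
then recurse left with hi=value and right with lo=value.
Preorder trace (stopping at first violation):
  at node 17 with bounds (-inf, +inf): OK
  at node 3 with bounds (-inf, 17): OK
  at node 9 with bounds (3, 17): OK
  at node 11 with bounds (9, 17): OK
  at node 28 with bounds (17, +inf): OK
  at node 18 with bounds (17, 28): OK
  at node 30 with bounds (28, +inf): OK
  at node 49 with bounds (30, +inf): OK
No violation found at any node.
Result: Valid BST


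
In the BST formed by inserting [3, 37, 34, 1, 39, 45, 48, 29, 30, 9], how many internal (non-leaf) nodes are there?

Tree built from: [3, 37, 34, 1, 39, 45, 48, 29, 30, 9]
Tree (level-order array): [3, 1, 37, None, None, 34, 39, 29, None, None, 45, 9, 30, None, 48]
Rule: An internal node has at least one child.
Per-node child counts:
  node 3: 2 child(ren)
  node 1: 0 child(ren)
  node 37: 2 child(ren)
  node 34: 1 child(ren)
  node 29: 2 child(ren)
  node 9: 0 child(ren)
  node 30: 0 child(ren)
  node 39: 1 child(ren)
  node 45: 1 child(ren)
  node 48: 0 child(ren)
Matching nodes: [3, 37, 34, 29, 39, 45]
Count of internal (non-leaf) nodes: 6


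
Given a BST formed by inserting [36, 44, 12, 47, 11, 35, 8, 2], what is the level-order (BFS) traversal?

Tree insertion order: [36, 44, 12, 47, 11, 35, 8, 2]
Tree (level-order array): [36, 12, 44, 11, 35, None, 47, 8, None, None, None, None, None, 2]
BFS from the root, enqueuing left then right child of each popped node:
  queue [36] -> pop 36, enqueue [12, 44], visited so far: [36]
  queue [12, 44] -> pop 12, enqueue [11, 35], visited so far: [36, 12]
  queue [44, 11, 35] -> pop 44, enqueue [47], visited so far: [36, 12, 44]
  queue [11, 35, 47] -> pop 11, enqueue [8], visited so far: [36, 12, 44, 11]
  queue [35, 47, 8] -> pop 35, enqueue [none], visited so far: [36, 12, 44, 11, 35]
  queue [47, 8] -> pop 47, enqueue [none], visited so far: [36, 12, 44, 11, 35, 47]
  queue [8] -> pop 8, enqueue [2], visited so far: [36, 12, 44, 11, 35, 47, 8]
  queue [2] -> pop 2, enqueue [none], visited so far: [36, 12, 44, 11, 35, 47, 8, 2]
Result: [36, 12, 44, 11, 35, 47, 8, 2]


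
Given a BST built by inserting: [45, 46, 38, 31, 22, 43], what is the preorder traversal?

Tree insertion order: [45, 46, 38, 31, 22, 43]
Tree (level-order array): [45, 38, 46, 31, 43, None, None, 22]
Preorder traversal: [45, 38, 31, 22, 43, 46]


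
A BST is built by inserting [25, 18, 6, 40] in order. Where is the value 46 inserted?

Starting tree (level order): [25, 18, 40, 6]
Insertion path: 25 -> 40
Result: insert 46 as right child of 40
Final tree (level order): [25, 18, 40, 6, None, None, 46]


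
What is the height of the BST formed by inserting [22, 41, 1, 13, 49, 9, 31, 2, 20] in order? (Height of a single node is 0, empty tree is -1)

Insertion order: [22, 41, 1, 13, 49, 9, 31, 2, 20]
Tree (level-order array): [22, 1, 41, None, 13, 31, 49, 9, 20, None, None, None, None, 2]
Compute height bottom-up (empty subtree = -1):
  height(2) = 1 + max(-1, -1) = 0
  height(9) = 1 + max(0, -1) = 1
  height(20) = 1 + max(-1, -1) = 0
  height(13) = 1 + max(1, 0) = 2
  height(1) = 1 + max(-1, 2) = 3
  height(31) = 1 + max(-1, -1) = 0
  height(49) = 1 + max(-1, -1) = 0
  height(41) = 1 + max(0, 0) = 1
  height(22) = 1 + max(3, 1) = 4
Height = 4
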